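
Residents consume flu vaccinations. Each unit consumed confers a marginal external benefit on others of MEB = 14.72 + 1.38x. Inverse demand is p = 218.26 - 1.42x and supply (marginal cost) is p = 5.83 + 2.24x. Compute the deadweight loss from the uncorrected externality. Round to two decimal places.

DWL = 1971.53

Market equilibrium (private): 5.83 + 2.24x = 218.26 - 1.42x → x_m = 58.0410.
Social marginal benefit = demand + MEB = 232.98 - 0.04x.
Set SMB = MC: 232.98 - 0.04x = 5.83 + 2.24x → x* = 99.6272.
The welfare-loss triangle has base |x_m − x*| and height MEB(x_m) (the vertical gap between SMB and MC is zero at x* and MEB at x_m).
DWL = ½ × 41.5862 × 94.8166 = 1971.5310.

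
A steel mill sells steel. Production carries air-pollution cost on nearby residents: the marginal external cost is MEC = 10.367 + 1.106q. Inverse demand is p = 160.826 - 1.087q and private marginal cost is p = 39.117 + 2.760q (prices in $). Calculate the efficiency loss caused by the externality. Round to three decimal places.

Market equilibrium (private): 39.117 + 2.760q = 160.826 - 1.087q → q_m = 31.6374.
Social marginal cost = private MC + MEC = 49.484 + 3.866q.
Set SMC = demand: 49.484 + 3.866q = 160.826 - 1.087q → q* = 22.4797.
Between q* and q_m the wedge SMC − demand runs linearly from 0 to MEC(q_m), so the loss is a triangle.
DWL = ½ × 9.1577 × 45.3579 = 207.6870.

DWL = $207.687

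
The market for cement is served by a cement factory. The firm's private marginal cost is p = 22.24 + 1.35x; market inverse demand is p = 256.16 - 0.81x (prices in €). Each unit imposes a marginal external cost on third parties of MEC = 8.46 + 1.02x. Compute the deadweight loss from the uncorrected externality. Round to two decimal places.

DWL = €2223.66

Market equilibrium (private): 22.24 + 1.35x = 256.16 - 0.81x → x_m = 108.2963.
Social marginal cost = private MC + MEC = 30.70 + 2.37x.
Set SMC = demand: 30.70 + 2.37x = 256.16 - 0.81x → x* = 70.8994.
Height of the DWL triangle at x_m is SMC(x_m) − demand(x_m) = MEC(x_m) = 118.9222.
DWL = ½ × 37.3969 × 118.9222 = 2223.6608.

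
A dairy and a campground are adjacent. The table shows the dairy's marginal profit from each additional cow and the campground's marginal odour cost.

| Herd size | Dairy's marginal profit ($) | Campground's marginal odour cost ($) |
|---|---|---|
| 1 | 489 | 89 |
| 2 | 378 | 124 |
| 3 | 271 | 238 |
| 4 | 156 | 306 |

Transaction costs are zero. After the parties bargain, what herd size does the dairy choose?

Bargaining reaches the level where marginal profit last exceeds marginal odour cost.
That holds through level 3 (271 ≥ 238) but not at 4 (156 < 306).

3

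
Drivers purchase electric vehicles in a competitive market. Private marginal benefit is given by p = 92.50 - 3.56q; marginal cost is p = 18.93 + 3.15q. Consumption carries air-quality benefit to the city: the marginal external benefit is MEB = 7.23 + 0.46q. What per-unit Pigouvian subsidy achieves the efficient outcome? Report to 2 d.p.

Social marginal benefit = demand + MEB = 99.73 - 3.10q.
Set SMB = MC: 99.73 - 3.10q = 18.93 + 3.15q → q* = 12.9280.
The Pigouvian subsidy equals MEB at q*: 7.23 + 0.46×12.9280 = 13.1769.

subsidy = 13.18 per unit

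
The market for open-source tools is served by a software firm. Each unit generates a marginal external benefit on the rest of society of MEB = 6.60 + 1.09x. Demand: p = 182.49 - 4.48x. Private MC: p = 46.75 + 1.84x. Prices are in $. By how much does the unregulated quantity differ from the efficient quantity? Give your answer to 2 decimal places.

5.74 units

Market equilibrium (private): 46.75 + 1.84x = 182.49 - 4.48x → x_m = 21.4778.
Social marginal cost = private MC − MEB = 40.15 + 0.75x.
Set SMC = demand: 40.15 + 0.75x = 182.49 - 4.48x → x* = 27.2161.
Gap = |21.4778 − 27.2161| = 5.7383.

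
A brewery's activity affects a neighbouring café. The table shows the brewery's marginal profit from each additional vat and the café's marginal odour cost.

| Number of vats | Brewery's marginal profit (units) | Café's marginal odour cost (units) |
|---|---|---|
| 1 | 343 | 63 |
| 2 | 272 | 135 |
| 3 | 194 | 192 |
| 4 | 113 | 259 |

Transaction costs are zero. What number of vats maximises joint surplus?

Bargaining reaches the level where marginal profit last exceeds marginal odour cost.
That holds through level 3 (194 ≥ 192) but not at 4 (113 < 259).

3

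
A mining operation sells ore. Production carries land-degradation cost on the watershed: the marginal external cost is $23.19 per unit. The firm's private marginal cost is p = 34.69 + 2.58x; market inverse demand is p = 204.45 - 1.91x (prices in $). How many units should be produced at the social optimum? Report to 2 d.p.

Social marginal cost = private MC + MEC = 57.88 + 2.58x.
Set SMC = demand: 57.88 + 2.58x = 204.45 - 1.91x → x* = 32.6437.

x* = 32.64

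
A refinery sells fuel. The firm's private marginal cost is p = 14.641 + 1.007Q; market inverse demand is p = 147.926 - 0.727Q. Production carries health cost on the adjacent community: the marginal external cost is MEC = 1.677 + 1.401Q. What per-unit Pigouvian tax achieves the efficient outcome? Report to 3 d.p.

tax = 60.491 per unit

Social marginal cost = private MC + MEC = 16.318 + 2.408Q.
Set SMC = demand: 16.318 + 2.408Q = 147.926 - 0.727Q → Q* = 41.9802.
The Pigouvian tax equals MEC at Q*: 1.677 + 1.401×41.9802 = 60.4913.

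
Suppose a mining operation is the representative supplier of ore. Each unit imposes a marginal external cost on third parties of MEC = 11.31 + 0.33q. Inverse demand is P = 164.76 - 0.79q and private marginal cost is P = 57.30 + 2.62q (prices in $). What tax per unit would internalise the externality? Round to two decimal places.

tax = $19.79 per unit

Social marginal cost = private MC + MEC = 68.61 + 2.95q.
Set SMC = demand: 68.61 + 2.95q = 164.76 - 0.79q → q* = 25.7086.
The Pigouvian tax equals MEC at q*: 11.31 + 0.33×25.7086 = 19.7938.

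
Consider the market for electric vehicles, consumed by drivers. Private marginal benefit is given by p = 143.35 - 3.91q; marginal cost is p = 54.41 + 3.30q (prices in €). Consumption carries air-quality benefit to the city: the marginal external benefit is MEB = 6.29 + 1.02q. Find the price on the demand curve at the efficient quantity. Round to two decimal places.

Social marginal benefit = demand + MEB = 149.64 - 2.89q.
Set SMB = MC: 149.64 - 2.89q = 54.41 + 3.30q → q* = 15.3845.
Consumer price on the demand curve at q*: 143.35 − 3.91×15.3845 = 83.1966.

P = €83.20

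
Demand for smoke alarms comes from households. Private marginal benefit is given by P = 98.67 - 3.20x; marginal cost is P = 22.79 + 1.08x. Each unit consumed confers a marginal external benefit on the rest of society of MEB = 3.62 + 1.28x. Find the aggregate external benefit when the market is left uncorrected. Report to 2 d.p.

265.34

Market equilibrium (private): 22.79 + 1.08x = 98.67 - 3.20x → x_m = 17.7290.
Total external benefit = ∫₀^{x_m} (3.62 + 1.28x) dx = 3.62×17.7290 + ½×1.28×17.7290² = 265.3421.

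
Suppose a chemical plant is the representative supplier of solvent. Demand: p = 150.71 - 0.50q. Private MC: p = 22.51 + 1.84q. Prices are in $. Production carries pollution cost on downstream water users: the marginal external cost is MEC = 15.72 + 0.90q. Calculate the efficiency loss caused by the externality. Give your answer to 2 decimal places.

DWL = $652.56

Market equilibrium (private): 22.51 + 1.84q = 150.71 - 0.50q → q_m = 54.7863.
Social marginal cost = private MC + MEC = 38.23 + 2.74q.
Set SMC = demand: 38.23 + 2.74q = 150.71 - 0.50q → q* = 34.7160.
Between q* and q_m the wedge SMC − demand runs linearly from 0 to MEC(q_m), so the loss is a triangle.
DWL = ½ × 20.0703 × 65.0277 = 652.5627.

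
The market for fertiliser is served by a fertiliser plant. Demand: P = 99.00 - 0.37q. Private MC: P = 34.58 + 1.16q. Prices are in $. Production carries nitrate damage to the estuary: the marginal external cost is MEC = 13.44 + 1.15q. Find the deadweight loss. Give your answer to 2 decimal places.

DWL = $713.94

Market equilibrium (private): 34.58 + 1.16q = 99.00 - 0.37q → q_m = 42.1046.
Social marginal cost = private MC + MEC = 48.02 + 2.31q.
Set SMC = demand: 48.02 + 2.31q = 99.00 - 0.37q → q* = 19.0224.
Between q* and q_m the wedge SMC − demand runs linearly from 0 to MEC(q_m), so the loss is a triangle.
DWL = ½ × 23.0822 × 61.8603 = 713.9359.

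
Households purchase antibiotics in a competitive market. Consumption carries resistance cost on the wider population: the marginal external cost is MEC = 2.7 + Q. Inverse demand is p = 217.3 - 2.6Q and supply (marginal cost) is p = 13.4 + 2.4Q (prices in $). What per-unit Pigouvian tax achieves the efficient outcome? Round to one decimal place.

Social marginal benefit = demand − MEC = 214.6 - 3.6Q.
Set SMB = MC: 214.6 - 3.6Q = 13.4 + 2.4Q → Q* = 33.5333.
The Pigouvian tax equals MEC at Q*: 2.7 + 1.0×33.5333 = 36.2333.

tax = $36.2 per unit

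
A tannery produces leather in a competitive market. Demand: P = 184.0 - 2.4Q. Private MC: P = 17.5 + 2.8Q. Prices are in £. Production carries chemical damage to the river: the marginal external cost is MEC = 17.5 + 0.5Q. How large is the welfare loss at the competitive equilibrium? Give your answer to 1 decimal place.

DWL = £98.5

Market equilibrium (private): 17.5 + 2.8Q = 184.0 - 2.4Q → Q_m = 32.0192.
Social marginal cost = private MC + MEC = 35.0 + 3.3Q.
Set SMC = demand: 35.0 + 3.3Q = 184.0 - 2.4Q → Q* = 26.1404.
Between Q* and Q_m the wedge SMC − demand runs linearly from 0 to MEC(Q_m), so the loss is a triangle.
DWL = ½ × 5.8788 × 33.5096 = 98.4981.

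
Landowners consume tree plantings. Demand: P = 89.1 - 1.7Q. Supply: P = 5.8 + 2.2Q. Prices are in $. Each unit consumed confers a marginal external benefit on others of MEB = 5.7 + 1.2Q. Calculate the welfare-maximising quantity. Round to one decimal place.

Q* = 33.0

Social marginal benefit = demand + MEB = 94.8 - 0.5Q.
Set SMB = MC: 94.8 - 0.5Q = 5.8 + 2.2Q → Q* = 32.9630.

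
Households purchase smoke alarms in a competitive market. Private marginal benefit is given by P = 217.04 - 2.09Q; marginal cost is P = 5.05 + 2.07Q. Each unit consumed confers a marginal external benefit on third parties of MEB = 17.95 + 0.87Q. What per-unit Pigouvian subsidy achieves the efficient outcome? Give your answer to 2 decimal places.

Social marginal benefit = demand + MEB = 234.99 - 1.22Q.
Set SMB = MC: 234.99 - 1.22Q = 5.05 + 2.07Q → Q* = 69.8906.
The Pigouvian subsidy equals MEB at Q*: 17.95 + 0.87×69.8906 = 78.7548.

subsidy = 78.75 per unit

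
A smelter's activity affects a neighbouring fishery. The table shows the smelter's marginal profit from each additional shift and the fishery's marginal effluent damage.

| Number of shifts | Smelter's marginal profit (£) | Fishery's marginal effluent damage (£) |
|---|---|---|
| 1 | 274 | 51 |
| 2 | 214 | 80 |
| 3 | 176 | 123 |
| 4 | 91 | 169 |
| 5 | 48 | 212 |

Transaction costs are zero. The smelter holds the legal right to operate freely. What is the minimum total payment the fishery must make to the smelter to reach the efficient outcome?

Left alone the smelter would choose level 5 (marginal profit stays positive).
Efficient level: k* = 3 (marginal profit ≥ marginal effluent damage through 3).
The fishery must at least cover the smelter's forgone profit from cutting 5→3: 91 + 48 = 139.

£139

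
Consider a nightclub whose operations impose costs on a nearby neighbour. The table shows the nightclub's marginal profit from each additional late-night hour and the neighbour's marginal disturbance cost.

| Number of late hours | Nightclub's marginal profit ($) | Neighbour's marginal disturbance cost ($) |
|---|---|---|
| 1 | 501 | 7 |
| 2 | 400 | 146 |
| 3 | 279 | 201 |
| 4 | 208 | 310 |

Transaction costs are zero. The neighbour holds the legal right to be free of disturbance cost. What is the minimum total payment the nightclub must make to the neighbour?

Efficient level: marginal profit ≥ marginal disturbance cost through level 3, so k* = 3.
With the neighbour holding the right, the nightclub must at least compensate total damage at k*: 7 + 146 + 201 = 354.

$354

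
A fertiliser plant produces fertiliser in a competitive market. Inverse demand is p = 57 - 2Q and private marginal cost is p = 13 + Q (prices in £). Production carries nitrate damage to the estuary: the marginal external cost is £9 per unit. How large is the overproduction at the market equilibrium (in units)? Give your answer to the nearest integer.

3 units

Market equilibrium (private): 13 + Q = 57 - 2Q → Q_m = 14.6667.
Social marginal cost = private MC + MEC = 22 + Q.
Set SMC = demand: 22 + Q = 57 - 2Q → Q* = 11.6667.
Gap = |14.6667 − 11.6667| = 3.0000.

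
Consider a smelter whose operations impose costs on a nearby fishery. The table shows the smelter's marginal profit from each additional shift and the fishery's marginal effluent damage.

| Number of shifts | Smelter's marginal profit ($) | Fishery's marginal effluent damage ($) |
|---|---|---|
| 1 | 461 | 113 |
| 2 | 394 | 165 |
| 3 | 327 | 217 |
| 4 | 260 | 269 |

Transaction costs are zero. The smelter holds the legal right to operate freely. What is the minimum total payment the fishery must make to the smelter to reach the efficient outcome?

$260

Left alone the smelter would choose level 4 (marginal profit stays positive).
Efficient level: k* = 3 (marginal profit ≥ marginal effluent damage through 3).
The fishery must at least cover the smelter's forgone profit from cutting 4→3: 260 = 260.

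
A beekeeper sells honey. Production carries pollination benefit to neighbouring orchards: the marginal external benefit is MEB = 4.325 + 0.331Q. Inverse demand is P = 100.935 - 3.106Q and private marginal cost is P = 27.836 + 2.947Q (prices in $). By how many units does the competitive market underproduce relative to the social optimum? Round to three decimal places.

1.454 units

Market equilibrium (private): 27.836 + 2.947Q = 100.935 - 3.106Q → Q_m = 12.0765.
Social marginal cost = private MC − MEB = 23.511 + 2.616Q.
Set SMC = demand: 23.511 + 2.616Q = 100.935 - 3.106Q → Q* = 13.5309.
Gap = |12.0765 − 13.5309| = 1.4544.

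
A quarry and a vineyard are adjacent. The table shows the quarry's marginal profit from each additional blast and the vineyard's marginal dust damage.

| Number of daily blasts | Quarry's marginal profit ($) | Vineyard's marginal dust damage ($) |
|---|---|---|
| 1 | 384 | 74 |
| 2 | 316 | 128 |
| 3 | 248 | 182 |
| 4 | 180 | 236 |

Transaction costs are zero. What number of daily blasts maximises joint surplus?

3

Bargaining reaches the level where marginal profit last exceeds marginal dust damage.
That holds through level 3 (248 ≥ 182) but not at 4 (180 < 236).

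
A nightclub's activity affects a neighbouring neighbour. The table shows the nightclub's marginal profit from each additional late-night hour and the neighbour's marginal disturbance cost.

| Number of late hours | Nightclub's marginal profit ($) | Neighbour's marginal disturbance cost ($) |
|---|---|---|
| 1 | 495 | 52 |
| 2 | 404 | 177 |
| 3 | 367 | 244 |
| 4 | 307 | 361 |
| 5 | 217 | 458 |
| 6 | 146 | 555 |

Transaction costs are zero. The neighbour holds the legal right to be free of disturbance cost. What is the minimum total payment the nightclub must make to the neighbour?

Efficient level: marginal profit ≥ marginal disturbance cost through level 3, so k* = 3.
With the neighbour holding the right, the nightclub must at least compensate total damage at k*: 52 + 177 + 244 = 473.

$473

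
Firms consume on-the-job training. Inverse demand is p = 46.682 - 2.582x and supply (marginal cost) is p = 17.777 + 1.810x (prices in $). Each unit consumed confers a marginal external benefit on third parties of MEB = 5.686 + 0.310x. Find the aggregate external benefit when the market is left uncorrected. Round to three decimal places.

Market equilibrium (private): 17.777 + 1.810x = 46.682 - 2.582x → x_m = 6.5813.
Total external benefit = ∫₀^{x_m} (5.686 + 0.310x) dx = 5.686×6.5813 + ½×0.310×6.5813² = 44.1349.

$44.135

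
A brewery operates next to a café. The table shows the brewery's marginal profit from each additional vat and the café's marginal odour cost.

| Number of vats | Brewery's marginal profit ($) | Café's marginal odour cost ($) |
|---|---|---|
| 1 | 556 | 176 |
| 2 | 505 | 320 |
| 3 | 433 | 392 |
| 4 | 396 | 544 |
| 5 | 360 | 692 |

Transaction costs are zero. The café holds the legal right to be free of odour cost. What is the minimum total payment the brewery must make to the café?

Efficient level: marginal profit ≥ marginal odour cost through level 3, so k* = 3.
With the café holding the right, the brewery must at least compensate total damage at k*: 176 + 320 + 392 = 888.

$888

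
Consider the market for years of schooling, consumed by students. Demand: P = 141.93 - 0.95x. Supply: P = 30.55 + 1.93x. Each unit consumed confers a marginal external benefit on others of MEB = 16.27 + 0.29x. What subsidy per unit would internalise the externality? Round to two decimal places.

subsidy = 30.56 per unit

Social marginal benefit = demand + MEB = 158.20 - 0.66x.
Set SMB = MC: 158.20 - 0.66x = 30.55 + 1.93x → x* = 49.2857.
The Pigouvian subsidy equals MEB at x*: 16.27 + 0.29×49.2857 = 30.5629.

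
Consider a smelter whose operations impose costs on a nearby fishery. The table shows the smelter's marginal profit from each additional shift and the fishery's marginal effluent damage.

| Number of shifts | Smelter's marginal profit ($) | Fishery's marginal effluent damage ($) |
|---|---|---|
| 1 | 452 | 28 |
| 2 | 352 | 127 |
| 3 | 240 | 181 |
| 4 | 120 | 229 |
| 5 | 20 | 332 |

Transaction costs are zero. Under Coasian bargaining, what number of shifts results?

3

Bargaining reaches the level where marginal profit last exceeds marginal effluent damage.
That holds through level 3 (240 ≥ 181) but not at 4 (120 < 229).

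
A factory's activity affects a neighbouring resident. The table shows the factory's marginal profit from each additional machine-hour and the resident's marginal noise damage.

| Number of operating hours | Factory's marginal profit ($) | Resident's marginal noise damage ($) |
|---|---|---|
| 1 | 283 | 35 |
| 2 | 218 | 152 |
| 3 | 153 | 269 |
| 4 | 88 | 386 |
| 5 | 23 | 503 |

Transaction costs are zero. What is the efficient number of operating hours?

2

Bargaining reaches the level where marginal profit last exceeds marginal noise damage.
That holds through level 2 (218 ≥ 152) but not at 3 (153 < 269).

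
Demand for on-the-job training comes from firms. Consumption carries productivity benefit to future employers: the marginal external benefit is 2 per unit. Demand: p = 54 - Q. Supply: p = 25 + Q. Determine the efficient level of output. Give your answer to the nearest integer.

Social marginal benefit = demand + MEB = 56 - Q.
Set SMB = MC: 56 - Q = 25 + Q → Q* = 15.5000.

Q* = 16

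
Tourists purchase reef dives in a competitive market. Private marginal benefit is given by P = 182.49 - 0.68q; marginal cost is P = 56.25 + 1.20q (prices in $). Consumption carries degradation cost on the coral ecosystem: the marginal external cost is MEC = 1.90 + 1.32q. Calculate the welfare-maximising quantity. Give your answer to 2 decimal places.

Social marginal benefit = demand − MEC = 180.59 - 2.00q.
Set SMB = MC: 180.59 - 2.00q = 56.25 + 1.20q → q* = 38.8563.

q* = 38.86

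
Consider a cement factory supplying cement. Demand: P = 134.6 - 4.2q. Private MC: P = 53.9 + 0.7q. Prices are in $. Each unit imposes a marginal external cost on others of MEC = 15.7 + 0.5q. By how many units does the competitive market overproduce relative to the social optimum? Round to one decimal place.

Market equilibrium (private): 53.9 + 0.7q = 134.6 - 4.2q → q_m = 16.4694.
Social marginal cost = private MC + MEC = 69.6 + 1.2q.
Set SMC = demand: 69.6 + 1.2q = 134.6 - 4.2q → q* = 12.0370.
Gap = |16.4694 − 12.0370| = 4.4324.

4.4 units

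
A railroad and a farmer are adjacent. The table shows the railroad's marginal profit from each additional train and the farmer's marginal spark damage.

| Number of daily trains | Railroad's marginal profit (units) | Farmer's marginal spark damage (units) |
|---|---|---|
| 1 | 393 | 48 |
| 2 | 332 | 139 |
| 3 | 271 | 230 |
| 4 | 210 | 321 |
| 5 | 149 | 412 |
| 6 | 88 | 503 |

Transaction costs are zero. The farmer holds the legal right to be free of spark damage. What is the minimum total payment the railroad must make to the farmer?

Efficient level: marginal profit ≥ marginal spark damage through level 3, so k* = 3.
With the farmer holding the right, the railroad must at least compensate total damage at k*: 48 + 139 + 230 = 417.

417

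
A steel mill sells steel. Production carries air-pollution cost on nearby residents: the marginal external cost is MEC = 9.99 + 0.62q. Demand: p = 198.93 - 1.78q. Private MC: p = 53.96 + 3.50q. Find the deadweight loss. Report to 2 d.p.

DWL = 61.84

Market equilibrium (private): 53.96 + 3.50q = 198.93 - 1.78q → q_m = 27.4564.
Social marginal cost = private MC + MEC = 63.95 + 4.12q.
Set SMC = demand: 63.95 + 4.12q = 198.93 - 1.78q → q* = 22.8780.
Between q* and q_m the wedge SMC − demand runs linearly from 0 to MEC(q_m), so the loss is a triangle.
DWL = ½ × 4.5784 × 27.0130 = 61.8382.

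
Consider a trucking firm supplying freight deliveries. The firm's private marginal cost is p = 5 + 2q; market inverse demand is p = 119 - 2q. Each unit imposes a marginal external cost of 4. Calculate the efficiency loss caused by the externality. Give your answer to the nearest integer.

Market equilibrium (private): 5 + 2q = 119 - 2q → q_m = 28.5000.
Social marginal cost = private MC + MEC = 9 + 2q.
Set SMC = demand: 9 + 2q = 119 - 2q → q* = 27.5000.
Between q* and q_m the wedge SMC − demand runs linearly from 0 to MEC(q_m), so the loss is a triangle.
DWL = ½ × 1.0000 × 4.0000 = 2.0000.

DWL = 2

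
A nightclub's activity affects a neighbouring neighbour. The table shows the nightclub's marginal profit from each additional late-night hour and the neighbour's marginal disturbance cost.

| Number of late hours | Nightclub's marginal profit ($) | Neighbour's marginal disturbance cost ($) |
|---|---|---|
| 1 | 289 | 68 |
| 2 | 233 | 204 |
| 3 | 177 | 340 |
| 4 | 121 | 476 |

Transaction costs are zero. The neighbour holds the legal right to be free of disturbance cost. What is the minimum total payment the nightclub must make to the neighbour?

Efficient level: marginal profit ≥ marginal disturbance cost through level 2, so k* = 2.
With the neighbour holding the right, the nightclub must at least compensate total damage at k*: 68 + 204 = 272.

$272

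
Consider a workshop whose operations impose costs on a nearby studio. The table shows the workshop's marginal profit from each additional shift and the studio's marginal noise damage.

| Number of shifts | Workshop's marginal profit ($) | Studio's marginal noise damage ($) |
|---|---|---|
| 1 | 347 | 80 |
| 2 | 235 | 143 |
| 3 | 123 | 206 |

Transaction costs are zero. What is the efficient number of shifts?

2

Bargaining reaches the level where marginal profit last exceeds marginal noise damage.
That holds through level 2 (235 ≥ 143) but not at 3 (123 < 206).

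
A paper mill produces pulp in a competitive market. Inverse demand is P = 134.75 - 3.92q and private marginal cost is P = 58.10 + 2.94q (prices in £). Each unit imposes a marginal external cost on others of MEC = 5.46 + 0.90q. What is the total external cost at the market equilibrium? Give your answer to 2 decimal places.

£117.19

Market equilibrium (private): 58.10 + 2.94q = 134.75 - 3.92q → q_m = 11.1735.
Total external cost = ∫₀^{q_m} (5.46 + 0.90q) dq = 5.46×11.1735 + ½×0.90×11.1735² = 117.1885.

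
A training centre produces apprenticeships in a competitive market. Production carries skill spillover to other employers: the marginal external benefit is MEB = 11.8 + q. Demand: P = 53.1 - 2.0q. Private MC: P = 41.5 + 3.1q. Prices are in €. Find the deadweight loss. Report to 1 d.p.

DWL = €24.2

Market equilibrium (private): 41.5 + 3.1q = 53.1 - 2.0q → q_m = 2.2745.
Social marginal cost = private MC − MEB = 29.7 + 2.1q.
Set SMC = demand: 29.7 + 2.1q = 53.1 - 2.0q → q* = 5.7073.
Height of the DWL triangle at q_m is demand(q_m) − SMC(q_m) = MEB(q_m) = 14.0745.
DWL = ½ × 3.4328 × 14.0745 = 24.1575.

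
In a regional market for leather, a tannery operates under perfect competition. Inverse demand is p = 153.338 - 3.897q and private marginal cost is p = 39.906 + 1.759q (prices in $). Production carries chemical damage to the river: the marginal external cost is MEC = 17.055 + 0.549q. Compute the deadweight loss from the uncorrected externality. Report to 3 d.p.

Market equilibrium (private): 39.906 + 1.759q = 153.338 - 3.897q → q_m = 20.0552.
Social marginal cost = private MC + MEC = 56.961 + 2.308q.
Set SMC = demand: 56.961 + 2.308q = 153.338 - 3.897q → q* = 15.5322.
The welfare-loss triangle has base |q_m − q*| and height MEC(q_m) (the vertical gap between SMC and demand is zero at q* and MEC at q_m).
DWL = ½ × 4.5230 × 28.0653 = 63.4697.

DWL = $63.470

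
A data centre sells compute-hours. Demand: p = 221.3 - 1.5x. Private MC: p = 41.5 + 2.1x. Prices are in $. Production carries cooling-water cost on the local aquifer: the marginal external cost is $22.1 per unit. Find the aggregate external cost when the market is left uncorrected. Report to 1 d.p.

$1103.8

Market equilibrium (private): 41.5 + 2.1x = 221.3 - 1.5x → x_m = 49.9444.
Total external cost = MEC × x_m = 22.1 × 49.9444 = 1103.7712.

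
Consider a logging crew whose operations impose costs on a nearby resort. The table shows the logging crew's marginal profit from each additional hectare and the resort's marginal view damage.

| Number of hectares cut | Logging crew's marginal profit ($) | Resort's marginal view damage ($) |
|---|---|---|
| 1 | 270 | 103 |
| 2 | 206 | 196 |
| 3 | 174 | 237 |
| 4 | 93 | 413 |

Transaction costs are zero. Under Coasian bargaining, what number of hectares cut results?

2

Bargaining reaches the level where marginal profit last exceeds marginal view damage.
That holds through level 2 (206 ≥ 196) but not at 3 (174 < 237).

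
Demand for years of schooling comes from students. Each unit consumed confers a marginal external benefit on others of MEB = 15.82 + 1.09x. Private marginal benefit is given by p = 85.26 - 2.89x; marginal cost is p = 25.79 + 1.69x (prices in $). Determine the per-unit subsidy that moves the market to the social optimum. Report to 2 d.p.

subsidy = $39.33 per unit

Social marginal benefit = demand + MEB = 101.08 - 1.80x.
Set SMB = MC: 101.08 - 1.80x = 25.79 + 1.69x → x* = 21.5731.
The Pigouvian subsidy equals MEB at x*: 15.82 + 1.09×21.5731 = 39.3347.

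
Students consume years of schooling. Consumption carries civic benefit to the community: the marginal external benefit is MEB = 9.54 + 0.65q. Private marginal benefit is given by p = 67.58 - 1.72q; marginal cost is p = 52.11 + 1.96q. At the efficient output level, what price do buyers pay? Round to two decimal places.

Social marginal benefit = demand + MEB = 77.12 - 1.07q.
Set SMB = MC: 77.12 - 1.07q = 52.11 + 1.96q → q* = 8.2541.
Consumer price on the demand curve at q*: 67.58 − 1.72×8.2541 = 53.3829.

P = 53.38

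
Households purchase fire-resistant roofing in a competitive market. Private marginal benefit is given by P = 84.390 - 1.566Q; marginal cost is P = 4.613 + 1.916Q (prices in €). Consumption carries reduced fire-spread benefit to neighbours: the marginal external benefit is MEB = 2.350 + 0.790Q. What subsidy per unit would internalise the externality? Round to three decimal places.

subsidy = €26.451 per unit

Social marginal benefit = demand + MEB = 86.740 - 0.776Q.
Set SMB = MC: 86.740 - 0.776Q = 4.613 + 1.916Q → Q* = 30.5078.
The Pigouvian subsidy equals MEB at Q*: 2.350 + 0.790×30.5078 = 26.4512.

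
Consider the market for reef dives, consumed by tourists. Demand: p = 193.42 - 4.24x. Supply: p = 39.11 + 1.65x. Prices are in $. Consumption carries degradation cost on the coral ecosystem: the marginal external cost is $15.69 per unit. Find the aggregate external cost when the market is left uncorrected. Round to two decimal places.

Market equilibrium (private): 39.11 + 1.65x = 193.42 - 4.24x → x_m = 26.1986.
Total external cost = MEC × x_m = 15.69 × 26.1986 = 411.0560.

$411.06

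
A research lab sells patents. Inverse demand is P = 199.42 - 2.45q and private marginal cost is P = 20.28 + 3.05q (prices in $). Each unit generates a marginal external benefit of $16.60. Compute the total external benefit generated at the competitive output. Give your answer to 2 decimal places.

$540.68

Market equilibrium (private): 20.28 + 3.05q = 199.42 - 2.45q → q_m = 32.5709.
Total external benefit = MEB × q_m = 16.60 × 32.5709 = 540.6769.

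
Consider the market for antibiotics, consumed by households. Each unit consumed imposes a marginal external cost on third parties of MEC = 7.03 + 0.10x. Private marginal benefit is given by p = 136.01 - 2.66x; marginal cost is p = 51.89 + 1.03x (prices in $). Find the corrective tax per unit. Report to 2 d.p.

tax = $9.06 per unit

Social marginal benefit = demand − MEC = 128.98 - 2.76x.
Set SMB = MC: 128.98 - 2.76x = 51.89 + 1.03x → x* = 20.3404.
The Pigouvian tax equals MEC at x*: 7.03 + 0.10×20.3404 = 9.0640.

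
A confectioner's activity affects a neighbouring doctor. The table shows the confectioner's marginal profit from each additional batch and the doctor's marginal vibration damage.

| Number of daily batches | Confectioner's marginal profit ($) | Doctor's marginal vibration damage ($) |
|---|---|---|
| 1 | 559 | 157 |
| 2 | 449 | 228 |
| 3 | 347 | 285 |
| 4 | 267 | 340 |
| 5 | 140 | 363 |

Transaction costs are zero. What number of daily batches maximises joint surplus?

Bargaining reaches the level where marginal profit last exceeds marginal vibration damage.
That holds through level 3 (347 ≥ 285) but not at 4 (267 < 340).

3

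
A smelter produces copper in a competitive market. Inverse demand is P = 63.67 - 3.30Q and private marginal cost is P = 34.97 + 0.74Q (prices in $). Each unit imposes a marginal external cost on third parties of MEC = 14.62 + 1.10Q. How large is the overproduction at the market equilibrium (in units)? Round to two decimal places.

Market equilibrium (private): 34.97 + 0.74Q = 63.67 - 3.30Q → Q_m = 7.1040.
Social marginal cost = private MC + MEC = 49.59 + 1.84Q.
Set SMC = demand: 49.59 + 1.84Q = 63.67 - 3.30Q → Q* = 2.7393.
Gap = |7.1040 − 2.7393| = 4.3647.

4.36 units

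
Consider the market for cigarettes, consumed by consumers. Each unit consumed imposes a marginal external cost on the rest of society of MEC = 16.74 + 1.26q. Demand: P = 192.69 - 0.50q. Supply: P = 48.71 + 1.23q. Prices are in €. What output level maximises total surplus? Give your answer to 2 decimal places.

q* = 42.56

Social marginal benefit = demand − MEC = 175.95 - 1.76q.
Set SMB = MC: 175.95 - 1.76q = 48.71 + 1.23q → q* = 42.5552.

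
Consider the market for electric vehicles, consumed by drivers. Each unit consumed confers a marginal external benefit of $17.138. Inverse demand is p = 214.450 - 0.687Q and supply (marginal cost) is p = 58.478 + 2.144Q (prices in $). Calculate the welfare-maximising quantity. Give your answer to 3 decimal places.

Q* = 61.148

Social marginal benefit = demand + MEB = 231.588 - 0.687Q.
Set SMB = MC: 231.588 - 0.687Q = 58.478 + 2.144Q → Q* = 61.1480.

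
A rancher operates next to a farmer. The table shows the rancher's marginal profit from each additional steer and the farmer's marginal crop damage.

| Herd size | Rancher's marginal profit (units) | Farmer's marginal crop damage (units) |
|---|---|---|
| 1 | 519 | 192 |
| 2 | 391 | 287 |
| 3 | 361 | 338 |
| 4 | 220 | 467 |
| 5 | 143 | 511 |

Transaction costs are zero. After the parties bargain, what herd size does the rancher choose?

Bargaining reaches the level where marginal profit last exceeds marginal crop damage.
That holds through level 3 (361 ≥ 338) but not at 4 (220 < 467).

3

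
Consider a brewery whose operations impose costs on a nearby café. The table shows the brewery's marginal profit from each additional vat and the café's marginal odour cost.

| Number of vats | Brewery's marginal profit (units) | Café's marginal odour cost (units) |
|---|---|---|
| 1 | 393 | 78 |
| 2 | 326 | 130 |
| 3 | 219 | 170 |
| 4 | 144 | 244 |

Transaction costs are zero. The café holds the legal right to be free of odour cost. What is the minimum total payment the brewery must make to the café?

Efficient level: marginal profit ≥ marginal odour cost through level 3, so k* = 3.
With the café holding the right, the brewery must at least compensate total damage at k*: 78 + 130 + 170 = 378.

378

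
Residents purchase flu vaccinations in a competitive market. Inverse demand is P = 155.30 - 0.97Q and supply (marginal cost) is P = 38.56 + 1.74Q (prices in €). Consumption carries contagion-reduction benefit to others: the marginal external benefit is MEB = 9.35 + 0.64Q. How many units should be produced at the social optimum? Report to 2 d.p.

Q* = 60.91

Social marginal benefit = demand + MEB = 164.65 - 0.33Q.
Set SMB = MC: 164.65 - 0.33Q = 38.56 + 1.74Q → Q* = 60.9130.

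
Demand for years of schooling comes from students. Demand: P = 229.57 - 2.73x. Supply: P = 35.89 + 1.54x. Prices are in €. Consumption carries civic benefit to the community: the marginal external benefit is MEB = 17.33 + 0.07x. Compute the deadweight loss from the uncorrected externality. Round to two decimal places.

DWL = €50.05

Market equilibrium (private): 35.89 + 1.54x = 229.57 - 2.73x → x_m = 45.3583.
Social marginal benefit = demand + MEB = 246.90 - 2.66x.
Set SMB = MC: 246.90 - 2.66x = 35.89 + 1.54x → x* = 50.2405.
The welfare-loss triangle has base |x_m − x*| and height MEB(x_m) (the vertical gap between SMB and MC is zero at x* and MEB at x_m).
DWL = ½ × 4.8822 × 20.5051 = 50.0550.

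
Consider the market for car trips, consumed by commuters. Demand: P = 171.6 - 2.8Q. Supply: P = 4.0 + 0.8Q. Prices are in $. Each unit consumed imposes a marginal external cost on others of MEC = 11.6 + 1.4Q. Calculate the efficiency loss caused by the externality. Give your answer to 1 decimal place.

Market equilibrium (private): 4.0 + 0.8Q = 171.6 - 2.8Q → Q_m = 46.5556.
Social marginal benefit = demand − MEC = 160.0 - 4.2Q.
Set SMB = MC: 160.0 - 4.2Q = 4.0 + 0.8Q → Q* = 31.2000.
Height of the DWL triangle at Q_m is MC(Q_m) − SMB(Q_m) = MEC(Q_m) = 76.7778.
DWL = ½ × 15.3556 × 76.7778 = 589.4846.

DWL = $589.5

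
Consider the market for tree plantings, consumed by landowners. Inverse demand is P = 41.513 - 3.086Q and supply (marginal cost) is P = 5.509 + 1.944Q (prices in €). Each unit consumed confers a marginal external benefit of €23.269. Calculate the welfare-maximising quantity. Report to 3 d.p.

Social marginal benefit = demand + MEB = 64.782 - 3.086Q.
Set SMB = MC: 64.782 - 3.086Q = 5.509 + 1.944Q → Q* = 11.7839.

Q* = 11.784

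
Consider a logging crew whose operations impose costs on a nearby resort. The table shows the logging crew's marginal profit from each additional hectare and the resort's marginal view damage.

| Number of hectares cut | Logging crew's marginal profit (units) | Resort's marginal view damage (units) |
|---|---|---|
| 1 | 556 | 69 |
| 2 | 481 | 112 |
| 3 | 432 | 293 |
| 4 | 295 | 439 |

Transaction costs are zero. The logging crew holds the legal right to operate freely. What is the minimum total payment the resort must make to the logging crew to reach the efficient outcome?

Left alone the logging crew would choose level 4 (marginal profit stays positive).
Efficient level: k* = 3 (marginal profit ≥ marginal view damage through 3).
The resort must at least cover the logging crew's forgone profit from cutting 4→3: 295 = 295.

295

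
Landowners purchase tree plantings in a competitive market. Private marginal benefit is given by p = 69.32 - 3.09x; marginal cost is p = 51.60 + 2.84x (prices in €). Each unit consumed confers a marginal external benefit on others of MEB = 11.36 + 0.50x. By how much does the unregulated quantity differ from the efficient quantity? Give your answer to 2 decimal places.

2.37 units

Market equilibrium (private): 51.60 + 2.84x = 69.32 - 3.09x → x_m = 2.9882.
Social marginal benefit = demand + MEB = 80.68 - 2.59x.
Set SMB = MC: 80.68 - 2.59x = 51.60 + 2.84x → x* = 5.3554.
Gap = |2.9882 − 5.3554| = 2.3672.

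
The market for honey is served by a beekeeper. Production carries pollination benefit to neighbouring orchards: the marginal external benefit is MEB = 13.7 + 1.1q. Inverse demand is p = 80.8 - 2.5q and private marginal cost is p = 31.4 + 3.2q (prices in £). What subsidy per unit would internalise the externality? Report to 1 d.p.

Social marginal cost = private MC − MEB = 17.7 + 2.1q.
Set SMC = demand: 17.7 + 2.1q = 80.8 - 2.5q → q* = 13.7174.
The Pigouvian subsidy equals MEB at q*: 13.7 + 1.1×13.7174 = 28.7891.

subsidy = £28.8 per unit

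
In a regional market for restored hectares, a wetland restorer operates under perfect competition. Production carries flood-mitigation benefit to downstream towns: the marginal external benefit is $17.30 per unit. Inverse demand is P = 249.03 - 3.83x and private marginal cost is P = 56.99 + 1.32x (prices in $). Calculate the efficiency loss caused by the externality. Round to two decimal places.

DWL = $29.06

Market equilibrium (private): 56.99 + 1.32x = 249.03 - 3.83x → x_m = 37.2893.
Social marginal cost = private MC − MEB = 39.69 + 1.32x.
Set SMC = demand: 39.69 + 1.32x = 249.03 - 3.83x → x* = 40.6485.
The loss is the area between SMC and demand from x* to x_m; with linear curves that's a triangle of height MEB(x_m).
DWL = ½ × 3.3592 × 17.3000 = 29.0571.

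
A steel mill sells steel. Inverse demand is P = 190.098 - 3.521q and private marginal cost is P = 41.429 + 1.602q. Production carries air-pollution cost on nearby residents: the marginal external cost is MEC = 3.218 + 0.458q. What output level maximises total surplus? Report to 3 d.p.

q* = 26.062

Social marginal cost = private MC + MEC = 44.647 + 2.060q.
Set SMC = demand: 44.647 + 2.060q = 190.098 - 3.521q → q* = 26.0618.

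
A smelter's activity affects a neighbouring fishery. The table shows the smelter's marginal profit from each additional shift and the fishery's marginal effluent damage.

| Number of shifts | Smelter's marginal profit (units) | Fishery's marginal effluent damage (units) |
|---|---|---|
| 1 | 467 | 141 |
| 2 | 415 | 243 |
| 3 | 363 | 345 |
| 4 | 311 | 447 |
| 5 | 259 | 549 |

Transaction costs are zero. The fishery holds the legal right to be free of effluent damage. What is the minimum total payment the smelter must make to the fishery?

Efficient level: marginal profit ≥ marginal effluent damage through level 3, so k* = 3.
With the fishery holding the right, the smelter must at least compensate total damage at k*: 141 + 243 + 345 = 729.

729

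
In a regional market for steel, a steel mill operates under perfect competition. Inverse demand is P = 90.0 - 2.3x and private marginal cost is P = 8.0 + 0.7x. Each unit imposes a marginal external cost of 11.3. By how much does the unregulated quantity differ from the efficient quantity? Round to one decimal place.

3.8 units

Market equilibrium (private): 8.0 + 0.7x = 90.0 - 2.3x → x_m = 27.3333.
Social marginal cost = private MC + MEC = 19.3 + 0.7x.
Set SMC = demand: 19.3 + 0.7x = 90.0 - 2.3x → x* = 23.5667.
Gap = |27.3333 − 23.5667| = 3.7666.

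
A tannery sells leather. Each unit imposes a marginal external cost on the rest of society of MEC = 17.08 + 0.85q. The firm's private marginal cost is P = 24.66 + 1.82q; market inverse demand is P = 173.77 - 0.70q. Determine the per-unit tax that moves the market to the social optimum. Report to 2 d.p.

Social marginal cost = private MC + MEC = 41.74 + 2.67q.
Set SMC = demand: 41.74 + 2.67q = 173.77 - 0.70q → q* = 39.1780.
The Pigouvian tax equals MEC at q*: 17.08 + 0.85×39.1780 = 50.3813.

tax = 50.38 per unit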